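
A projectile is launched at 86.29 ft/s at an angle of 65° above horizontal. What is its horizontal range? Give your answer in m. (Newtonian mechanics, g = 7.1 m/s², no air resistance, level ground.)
R = v₀² sin(2θ) / g (with unit conversion) = 74.64 m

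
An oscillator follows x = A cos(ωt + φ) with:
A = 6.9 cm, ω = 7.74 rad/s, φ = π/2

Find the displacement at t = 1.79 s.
x = A cos(ωt + φ) = 6.9×cos(7.74×1.79 + π/2) = -6.626 cm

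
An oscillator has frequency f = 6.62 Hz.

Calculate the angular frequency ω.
ω = 2πf = 2π×6.62 = 41.59 rad/s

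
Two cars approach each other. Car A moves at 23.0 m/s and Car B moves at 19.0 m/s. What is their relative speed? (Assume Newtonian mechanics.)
v_rel = v_A + v_B = 23.0 + 19.0 = 42.0 m/s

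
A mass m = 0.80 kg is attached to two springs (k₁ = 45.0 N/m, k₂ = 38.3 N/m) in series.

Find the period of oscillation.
k_eq = k₁k₂/(k₁+k₂) = 20.69 N/m
T = 2π√(m/k_eq) = 2π√(0.8/20.69) = 1.235 s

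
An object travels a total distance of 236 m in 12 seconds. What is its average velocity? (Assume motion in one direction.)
v_avg = Δd / Δt = 236 / 12 = 19.67 m/s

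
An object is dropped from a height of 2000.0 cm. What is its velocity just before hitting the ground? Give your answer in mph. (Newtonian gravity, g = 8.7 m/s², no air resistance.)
v = √(2gh) (with unit conversion) = 41.73 mph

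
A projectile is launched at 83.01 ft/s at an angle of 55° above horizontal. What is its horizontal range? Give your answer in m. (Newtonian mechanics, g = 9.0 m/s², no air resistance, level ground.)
R = v₀² sin(2θ) / g (with unit conversion) = 66.84 m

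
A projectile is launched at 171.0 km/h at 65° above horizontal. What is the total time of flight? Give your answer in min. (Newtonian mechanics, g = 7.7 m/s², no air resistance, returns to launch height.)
T = 2v₀sin(θ)/g (with unit conversion) = 0.1864 min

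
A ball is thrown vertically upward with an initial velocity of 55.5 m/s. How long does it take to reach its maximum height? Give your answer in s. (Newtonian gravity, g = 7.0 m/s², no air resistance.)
t_up = v₀/g = 7.929 s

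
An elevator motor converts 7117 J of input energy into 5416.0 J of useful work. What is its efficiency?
η = W_out/W_in = 5416.0/7117 = 0.761 = 76.1%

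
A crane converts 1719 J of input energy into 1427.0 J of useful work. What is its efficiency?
η = W_out/W_in = 1427.0/1719 = 0.8301 = 83.01%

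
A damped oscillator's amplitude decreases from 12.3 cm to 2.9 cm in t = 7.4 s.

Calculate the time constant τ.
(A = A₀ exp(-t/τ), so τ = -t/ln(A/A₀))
A/A₀ = 2.9/12.3 = 0.2358; ln(A/A₀) = -1.445
τ = −t/ln(A/A₀) = −7.4/-1.445 = 5.122 s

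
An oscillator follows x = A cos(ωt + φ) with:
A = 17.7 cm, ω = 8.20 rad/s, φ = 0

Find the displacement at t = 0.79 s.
x = A cos(ωt + φ) = 17.7×cos(8.2×0.79 + 0) = 17.37 cm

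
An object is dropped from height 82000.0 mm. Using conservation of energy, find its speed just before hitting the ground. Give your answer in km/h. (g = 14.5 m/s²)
mgh = ½mv² → v = √(2gh) = √(2×14.5×82) = 48.76 m/s = 175.6 km/h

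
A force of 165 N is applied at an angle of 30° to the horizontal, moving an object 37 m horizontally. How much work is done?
W = Fd cosθ = 165×37×cos(30°) = 5287.1 J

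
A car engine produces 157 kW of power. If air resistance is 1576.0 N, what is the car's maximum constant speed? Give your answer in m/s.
P = Fv → v = P/F = 157000 W / 1576 N = 99.62 m/s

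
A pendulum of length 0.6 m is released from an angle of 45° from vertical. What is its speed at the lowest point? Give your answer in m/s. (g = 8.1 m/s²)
h = L(1 − cosθ) = 0.6×(1 − cos45°) = 0.1757 m
v = √(2gh) = √(2×8.1×0.1757) = 1.687 m/s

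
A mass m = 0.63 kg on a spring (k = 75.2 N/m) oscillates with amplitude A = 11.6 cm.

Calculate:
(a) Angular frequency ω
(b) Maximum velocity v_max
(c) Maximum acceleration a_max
ω = √(k/m) = √(75.2/0.63) = 10.93 rad/s
v_max = ωA = 10.93×0.116 = 1.267 m/s
a_max = ω²A = 10.93²×0.116 = 13.85 m/s²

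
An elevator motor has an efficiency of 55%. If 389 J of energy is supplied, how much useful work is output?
W_out = η × W_in = 0.55 × 389 = 213.95 J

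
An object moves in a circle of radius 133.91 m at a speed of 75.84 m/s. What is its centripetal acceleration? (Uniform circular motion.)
a_c = v²/r = 75.84²/133.91 = 5751.71/133.91 = 42.95 m/s²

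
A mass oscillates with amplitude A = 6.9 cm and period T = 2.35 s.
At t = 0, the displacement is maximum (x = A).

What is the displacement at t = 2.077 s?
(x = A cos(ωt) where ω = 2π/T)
ω = 2π/T = 2π/2.35 = 2.674 rad/s
x = A cos(ωt) = 6.9×cos(2.674×2.077) = 5.142 cm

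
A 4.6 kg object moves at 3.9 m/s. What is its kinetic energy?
KE = ½mv² = ½×4.6×3.9² = 34.983 J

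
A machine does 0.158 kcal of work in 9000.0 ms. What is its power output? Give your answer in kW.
P = W/t = 661.1 J / 9 s = 73.45 W = 0.07345 kW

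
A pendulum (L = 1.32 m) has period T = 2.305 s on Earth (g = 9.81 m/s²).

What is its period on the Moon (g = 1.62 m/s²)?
T = 2π√(L/g), so T_moon/T_earth = √(g_earth/g_moon)
T_moon = 2π√(1.32/1.62) = 5.672 s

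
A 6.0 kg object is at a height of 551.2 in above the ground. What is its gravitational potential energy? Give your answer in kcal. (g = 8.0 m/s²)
PE = mgh = 6 kg × 8.0 m/s² × 14 m = 672 J = 0.1606 kcal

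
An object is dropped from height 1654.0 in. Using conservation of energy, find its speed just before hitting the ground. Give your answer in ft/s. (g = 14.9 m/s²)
mgh = ½mv² → v = √(2gh) = √(2×14.9×42.01) = 35.38 m/s = 116.1 ft/s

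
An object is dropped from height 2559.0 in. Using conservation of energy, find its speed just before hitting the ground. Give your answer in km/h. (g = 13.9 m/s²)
mgh = ½mv² → v = √(2gh) = √(2×13.9×65) = 42.51 m/s = 153.0 km/h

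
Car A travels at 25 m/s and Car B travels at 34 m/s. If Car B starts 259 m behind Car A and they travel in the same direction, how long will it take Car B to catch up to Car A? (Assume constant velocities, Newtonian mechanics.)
Relative speed: v_rel = 34 - 25 = 9 m/s
Time to catch: t = d₀/v_rel = 259/9 = 28.78 s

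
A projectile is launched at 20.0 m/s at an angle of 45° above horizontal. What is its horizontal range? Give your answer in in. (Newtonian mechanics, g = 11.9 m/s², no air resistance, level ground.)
R = v₀² sin(2θ) / g (with unit conversion) = 1323.0 in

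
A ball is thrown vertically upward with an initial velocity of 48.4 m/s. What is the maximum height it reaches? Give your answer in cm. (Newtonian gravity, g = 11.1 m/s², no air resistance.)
h_max = v₀²/(2g) (with unit conversion) = 10550.0 cm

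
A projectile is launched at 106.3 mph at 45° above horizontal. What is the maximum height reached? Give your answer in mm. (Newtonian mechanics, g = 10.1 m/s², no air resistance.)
H = v₀²sin²(θ)/(2g) (with unit conversion) = 55900.0 mm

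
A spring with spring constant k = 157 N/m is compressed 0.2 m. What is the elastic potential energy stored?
PE = ½kx² = ½×157×0.2² = 3.14 J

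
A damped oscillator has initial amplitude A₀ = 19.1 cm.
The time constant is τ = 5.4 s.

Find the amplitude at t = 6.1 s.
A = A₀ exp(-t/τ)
A = A₀ exp(−t/τ) = 19.1×exp(−6.1/5.4) = 6.172 cm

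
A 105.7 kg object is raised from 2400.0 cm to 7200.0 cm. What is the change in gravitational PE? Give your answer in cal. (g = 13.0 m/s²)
ΔPE = mg(h₂ − h₁) = 105.7 kg × 13.0 m/s² × (72 − 24) m = 6.596e+04 J = 15760.0 cal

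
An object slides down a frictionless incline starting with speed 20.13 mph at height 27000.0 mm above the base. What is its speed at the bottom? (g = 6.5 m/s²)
½mv₀² + mgh = ½mv² → v = √(v₀² + 2gh) = √(8.999² + 2×6.5×27) = 20.78 m/s = 46.49 mph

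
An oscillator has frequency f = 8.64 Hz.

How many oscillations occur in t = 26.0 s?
n = f×t = 8.64×26.0 = 224.6 oscillations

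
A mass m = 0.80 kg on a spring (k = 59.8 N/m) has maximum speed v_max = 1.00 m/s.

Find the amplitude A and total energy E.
½mv²_max = ½kA² → A = v_max√(m/k) = 1.0×√(0.8/59.8) = 0.1157 m = 11.57 cm
E = ½mv²_max = ½×0.8×1.0² = 0.4 J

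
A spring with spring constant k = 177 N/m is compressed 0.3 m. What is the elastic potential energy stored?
PE = ½kx² = ½×177×0.3² = 7.965 J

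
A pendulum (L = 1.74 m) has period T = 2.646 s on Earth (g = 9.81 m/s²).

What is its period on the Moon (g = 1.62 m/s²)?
T = 2π√(L/g), so T_moon/T_earth = √(g_earth/g_moon)
T_moon = 2π√(1.74/1.62) = 6.512 s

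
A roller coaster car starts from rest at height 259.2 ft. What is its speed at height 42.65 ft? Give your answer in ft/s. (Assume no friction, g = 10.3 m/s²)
mgh₁ = ½mv₂² + mgh₂ → v₂ = √(2g(h₁−h₂)) = √(2×10.3×(79−13)) = 36.87 m/s = 121.0 ft/s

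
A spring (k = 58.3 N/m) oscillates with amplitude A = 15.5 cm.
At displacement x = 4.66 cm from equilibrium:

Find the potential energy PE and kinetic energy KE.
E_total = ½kA² = ½×58.3×(0.155)² = 0.7003 J
PE = ½kx² = ½×58.3×(0.0466)² = 0.0633 J
KE = E_total − PE = 0.637 J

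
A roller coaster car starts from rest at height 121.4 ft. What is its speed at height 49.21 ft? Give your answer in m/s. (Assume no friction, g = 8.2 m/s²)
mgh₁ = ½mv₂² + mgh₂ → v₂ = √(2g(h₁−h₂)) = √(2×8.2×(37−15)) = 19 m/s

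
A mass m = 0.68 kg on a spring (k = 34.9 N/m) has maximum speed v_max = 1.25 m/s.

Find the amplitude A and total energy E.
½mv²_max = ½kA² → A = v_max√(m/k) = 1.25×√(0.68/34.9) = 0.1745 m = 17.45 cm
E = ½mv²_max = ½×0.68×1.25² = 0.5312 J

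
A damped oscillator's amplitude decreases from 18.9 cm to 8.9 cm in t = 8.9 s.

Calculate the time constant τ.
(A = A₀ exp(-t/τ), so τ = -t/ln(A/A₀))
A/A₀ = 8.9/18.9 = 0.4709; ln(A/A₀) = -0.7531
τ = −t/ln(A/A₀) = −8.9/-0.7531 = 11.82 s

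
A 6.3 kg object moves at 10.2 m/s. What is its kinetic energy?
KE = ½mv² = ½×6.3×10.2² = 327.726 J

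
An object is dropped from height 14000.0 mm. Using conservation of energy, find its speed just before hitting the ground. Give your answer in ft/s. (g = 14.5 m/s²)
mgh = ½mv² → v = √(2gh) = √(2×14.5×14) = 20.15 m/s = 66.11 ft/s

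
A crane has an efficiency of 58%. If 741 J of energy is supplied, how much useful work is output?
W_out = η × W_in = 0.58 × 741 = 429.78 J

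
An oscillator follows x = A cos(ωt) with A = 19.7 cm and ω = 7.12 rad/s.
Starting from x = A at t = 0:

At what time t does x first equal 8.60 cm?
cos(ωt) = x/A = 8.6/19.7 = 0.4365
ωt = arccos(0.4365) = 1.119 rad
t = 1.119/7.12 = 0.1572 s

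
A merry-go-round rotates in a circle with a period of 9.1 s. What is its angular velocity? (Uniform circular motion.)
ω = 2π/T = 2π/9.1 = 0.6905 rad/s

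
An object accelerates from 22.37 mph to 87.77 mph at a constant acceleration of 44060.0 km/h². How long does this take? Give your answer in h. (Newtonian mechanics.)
t = (v - v₀)/a (with unit conversion) = 0.002389 h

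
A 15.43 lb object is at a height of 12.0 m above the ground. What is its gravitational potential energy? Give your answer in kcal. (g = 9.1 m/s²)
PE = mgh = 6.999 kg × 9.1 m/s² × 12 m = 764.3 J = 0.1827 kcal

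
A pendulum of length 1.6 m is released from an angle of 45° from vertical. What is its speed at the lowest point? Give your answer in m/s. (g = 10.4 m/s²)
h = L(1 − cosθ) = 1.6×(1 − cos45°) = 0.4686 m
v = √(2gh) = √(2×10.4×0.4686) = 3.122 m/s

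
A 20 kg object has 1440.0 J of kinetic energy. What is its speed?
KE = ½mv² → v = √(2KE/m) = √(2×1440.0/20) = 12.0 m/s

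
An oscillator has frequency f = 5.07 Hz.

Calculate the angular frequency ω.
ω = 2πf = 2π×5.07 = 31.86 rad/s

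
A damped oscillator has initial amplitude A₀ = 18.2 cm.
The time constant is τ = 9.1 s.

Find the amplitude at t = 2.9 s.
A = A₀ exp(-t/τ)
A = A₀ exp(−t/τ) = 18.2×exp(−2.9/9.1) = 13.23 cm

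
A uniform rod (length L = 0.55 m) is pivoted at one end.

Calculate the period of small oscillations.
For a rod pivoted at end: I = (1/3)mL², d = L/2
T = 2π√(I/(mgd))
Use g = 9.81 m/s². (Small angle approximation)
I/m = (1/3)L² = 0.1008 m²; d = L/2 = 0.275 m
T = 2π√(I/(mgd)) = 2π√(0.1008/(9.81×0.275)) = 1.215 s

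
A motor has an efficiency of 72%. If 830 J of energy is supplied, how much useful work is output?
W_out = η × W_in = 0.72 × 830 = 597.6 J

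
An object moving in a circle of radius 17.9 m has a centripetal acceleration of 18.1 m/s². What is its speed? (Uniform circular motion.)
v = √(a_c × r) = √(18.1 × 17.9) = 18.0 m/s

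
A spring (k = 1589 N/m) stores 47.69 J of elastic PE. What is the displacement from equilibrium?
PE = ½kx² → x = √(2PE/k) = √(2×47.69/1589) = 0.245 m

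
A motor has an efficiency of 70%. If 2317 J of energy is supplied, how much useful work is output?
W_out = η × W_in = 0.7 × 2317 = 1621.9 J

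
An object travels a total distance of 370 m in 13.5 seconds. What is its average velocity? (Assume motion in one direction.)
v_avg = Δd / Δt = 370 / 13.5 = 27.41 m/s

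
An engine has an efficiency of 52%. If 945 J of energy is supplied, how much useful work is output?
W_out = η × W_in = 0.52 × 945 = 491.4 J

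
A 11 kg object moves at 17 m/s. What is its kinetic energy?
KE = ½mv² = ½×11×17² = 1589.5 J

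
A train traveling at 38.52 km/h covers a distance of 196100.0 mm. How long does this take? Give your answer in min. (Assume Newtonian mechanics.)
t = d/v (with unit conversion) = 0.3055 min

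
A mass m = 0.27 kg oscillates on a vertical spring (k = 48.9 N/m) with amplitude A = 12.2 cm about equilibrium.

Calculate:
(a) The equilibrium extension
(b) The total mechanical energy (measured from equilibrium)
x_eq = mg/k = 0.27×9.81/48.9 = 0.05417 m = 5.417 cm
E = ½kA² = ½×48.9×(0.122)² = 0.3639 J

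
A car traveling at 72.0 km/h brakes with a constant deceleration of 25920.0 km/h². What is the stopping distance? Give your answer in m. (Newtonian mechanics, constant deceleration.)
d = v₀² / (2a) (with unit conversion) = 100.0 m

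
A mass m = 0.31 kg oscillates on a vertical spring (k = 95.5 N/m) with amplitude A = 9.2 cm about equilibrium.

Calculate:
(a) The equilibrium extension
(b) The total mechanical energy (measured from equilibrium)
x_eq = mg/k = 0.31×9.81/95.5 = 0.03184 m = 3.184 cm
E = ½kA² = ½×95.5×(0.092)² = 0.4042 J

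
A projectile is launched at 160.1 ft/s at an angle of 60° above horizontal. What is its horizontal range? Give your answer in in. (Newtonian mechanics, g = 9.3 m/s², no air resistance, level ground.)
R = v₀² sin(2θ) / g (with unit conversion) = 8730.0 in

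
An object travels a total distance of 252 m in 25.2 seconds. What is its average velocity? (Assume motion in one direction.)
v_avg = Δd / Δt = 252 / 25.2 = 10.0 m/s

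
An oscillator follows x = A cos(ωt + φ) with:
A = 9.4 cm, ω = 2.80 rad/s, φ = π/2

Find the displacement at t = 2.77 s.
x = A cos(ωt + φ) = 9.4×cos(2.8×2.77 + π/2) = -9.355 cm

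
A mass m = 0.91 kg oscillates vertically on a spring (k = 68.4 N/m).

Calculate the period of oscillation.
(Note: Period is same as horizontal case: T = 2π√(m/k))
T = 2π√(m/k) = 2π√(0.91/68.4) = 0.7247 s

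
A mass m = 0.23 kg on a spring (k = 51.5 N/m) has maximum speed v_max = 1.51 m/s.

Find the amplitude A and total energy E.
½mv²_max = ½kA² → A = v_max√(m/k) = 1.51×√(0.23/51.5) = 0.1009 m = 10.09 cm
E = ½mv²_max = ½×0.23×1.51² = 0.2622 J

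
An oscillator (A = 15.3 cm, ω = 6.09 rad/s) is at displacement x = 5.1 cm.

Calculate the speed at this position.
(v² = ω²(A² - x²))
v = ω√(A² − x²) = 6.09×√(0.153² − 0.051²) = 0.8785 m/s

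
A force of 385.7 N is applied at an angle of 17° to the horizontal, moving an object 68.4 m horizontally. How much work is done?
W = Fd cosθ = 385.7×68.4×cos(17°) = 25229.0 J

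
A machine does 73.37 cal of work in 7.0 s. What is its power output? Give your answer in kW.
P = W/t = 307 J / 7 s = 43.85 W = 0.04385 kW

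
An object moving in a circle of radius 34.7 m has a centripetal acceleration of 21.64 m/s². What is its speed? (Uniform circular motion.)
v = √(a_c × r) = √(21.64 × 34.7) = 27.4 m/s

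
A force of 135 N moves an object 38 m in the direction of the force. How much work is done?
W = Fd = 135×38 = 5130.0 J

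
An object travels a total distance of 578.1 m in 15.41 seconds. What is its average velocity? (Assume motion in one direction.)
v_avg = Δd / Δt = 578.1 / 15.41 = 37.51 m/s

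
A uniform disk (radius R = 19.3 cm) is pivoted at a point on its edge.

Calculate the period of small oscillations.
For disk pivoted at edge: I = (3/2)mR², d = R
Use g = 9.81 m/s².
I/m = (3/2)R² = 0.05587 m²; d = R = 0.193 m
T = 2π√((3/2)R²/(gR)) = 2π√(3R/(2g)) = 1.079 s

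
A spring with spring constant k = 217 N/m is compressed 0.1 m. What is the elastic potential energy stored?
PE = ½kx² = ½×217×0.1² = 1.085 J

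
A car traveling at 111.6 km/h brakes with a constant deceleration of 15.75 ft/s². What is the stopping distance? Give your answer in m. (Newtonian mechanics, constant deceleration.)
d = v₀² / (2a) (with unit conversion) = 100.1 m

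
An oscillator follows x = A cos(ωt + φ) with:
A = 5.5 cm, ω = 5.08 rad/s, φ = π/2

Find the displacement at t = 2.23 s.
x = A cos(ωt + φ) = 5.5×cos(5.08×2.23 + π/2) = 5.198 cm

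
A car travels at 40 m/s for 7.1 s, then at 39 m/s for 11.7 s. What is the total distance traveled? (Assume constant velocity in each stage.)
d₁ = v₁t₁ = 40 × 7.1 = 284 m
d₂ = v₂t₂ = 39 × 11.7 = 456.3 m
d_total = 284 + 456.3 = 740.3 m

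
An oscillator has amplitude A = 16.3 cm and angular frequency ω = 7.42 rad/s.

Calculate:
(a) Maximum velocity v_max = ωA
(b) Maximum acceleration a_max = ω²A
v_max = ωA = 7.42×0.163 = 1.209 m/s
a_max = ω²A = 7.42²×0.163 = 8.974 m/s²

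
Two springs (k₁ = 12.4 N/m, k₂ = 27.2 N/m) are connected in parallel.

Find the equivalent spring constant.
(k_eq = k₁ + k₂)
k_eq = k₁ + k₂ = 12.4 + 27.2 = 39.6 N/m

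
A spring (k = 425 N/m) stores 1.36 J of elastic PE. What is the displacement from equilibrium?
PE = ½kx² → x = √(2PE/k) = √(2×1.36/425) = 0.08 m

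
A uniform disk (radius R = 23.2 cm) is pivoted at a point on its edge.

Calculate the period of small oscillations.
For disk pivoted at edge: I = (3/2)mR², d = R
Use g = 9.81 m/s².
I/m = (3/2)R² = 0.08074 m²; d = R = 0.232 m
T = 2π√((3/2)R²/(gR)) = 2π√(3R/(2g)) = 1.183 s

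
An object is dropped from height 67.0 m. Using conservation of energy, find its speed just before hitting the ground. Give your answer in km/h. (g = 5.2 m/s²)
mgh = ½mv² → v = √(2gh) = √(2×5.2×67) = 26.4 m/s = 95.03 km/h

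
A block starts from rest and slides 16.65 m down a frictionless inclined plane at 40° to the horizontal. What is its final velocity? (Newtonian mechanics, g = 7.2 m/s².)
a = g sin(θ) = 7.2 × sin(40°) = 4.63 m/s²
v = √(2ad) = √(2 × 4.63 × 16.65) = 12.41 m/s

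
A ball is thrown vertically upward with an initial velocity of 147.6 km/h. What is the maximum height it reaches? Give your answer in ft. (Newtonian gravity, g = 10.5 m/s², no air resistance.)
h_max = v₀²/(2g) (with unit conversion) = 262.6 ft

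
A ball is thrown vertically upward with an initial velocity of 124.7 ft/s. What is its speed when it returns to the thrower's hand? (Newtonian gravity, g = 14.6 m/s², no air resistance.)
By conservation of energy, the ball returns at the same speed = 124.7 ft/s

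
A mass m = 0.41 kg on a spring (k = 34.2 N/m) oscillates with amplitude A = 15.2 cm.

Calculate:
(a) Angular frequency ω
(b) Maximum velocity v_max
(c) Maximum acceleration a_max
ω = √(k/m) = √(34.2/0.41) = 9.133 rad/s
v_max = ωA = 9.133×0.152 = 1.388 m/s
a_max = ω²A = 9.133²×0.152 = 12.68 m/s²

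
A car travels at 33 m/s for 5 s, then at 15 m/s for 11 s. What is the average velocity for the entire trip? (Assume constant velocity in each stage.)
d₁ = v₁t₁ = 33 × 5 = 165 m
d₂ = v₂t₂ = 15 × 11 = 165 m
d_total = 330 m, t_total = 16 s
v_avg = d_total/t_total = 330/16 = 20.62 m/s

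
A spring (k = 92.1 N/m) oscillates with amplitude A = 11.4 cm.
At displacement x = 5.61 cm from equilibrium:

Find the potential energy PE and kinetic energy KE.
E_total = ½kA² = ½×92.1×(0.114)² = 0.5985 J
PE = ½kx² = ½×92.1×(0.0561)² = 0.1449 J
KE = E_total − PE = 0.4535 J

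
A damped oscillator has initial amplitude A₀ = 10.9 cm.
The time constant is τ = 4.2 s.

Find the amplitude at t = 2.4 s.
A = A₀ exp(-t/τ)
A = A₀ exp(−t/τ) = 10.9×exp(−2.4/4.2) = 6.155 cm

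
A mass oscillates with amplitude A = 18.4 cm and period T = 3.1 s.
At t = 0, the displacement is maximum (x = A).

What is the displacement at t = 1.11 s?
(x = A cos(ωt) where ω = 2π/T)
ω = 2π/T = 2π/3.1 = 2.027 rad/s
x = A cos(ωt) = 18.4×cos(2.027×1.11) = -11.56 cm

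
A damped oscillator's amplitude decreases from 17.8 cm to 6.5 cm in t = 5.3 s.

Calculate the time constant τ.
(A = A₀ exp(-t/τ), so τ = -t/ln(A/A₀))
A/A₀ = 6.5/17.8 = 0.3652; ln(A/A₀) = -1.007
τ = −t/ln(A/A₀) = −5.3/-1.007 = 5.261 s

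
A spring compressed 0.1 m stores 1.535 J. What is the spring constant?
PE = ½kx² → k = 2PE/x² = 2×1.535/0.1² = 307.0 N/m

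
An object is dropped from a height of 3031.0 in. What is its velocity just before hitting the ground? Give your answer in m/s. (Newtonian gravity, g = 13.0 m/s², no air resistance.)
v = √(2gh) (with unit conversion) = 44.74 m/s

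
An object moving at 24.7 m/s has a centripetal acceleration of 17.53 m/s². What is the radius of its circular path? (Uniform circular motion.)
r = v²/a_c = 24.7²/17.53 = 34.8 m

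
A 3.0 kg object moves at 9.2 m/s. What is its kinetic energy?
KE = ½mv² = ½×3.0×9.2² = 126.96 J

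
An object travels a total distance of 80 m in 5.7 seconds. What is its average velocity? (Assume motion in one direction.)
v_avg = Δd / Δt = 80 / 5.7 = 14.04 m/s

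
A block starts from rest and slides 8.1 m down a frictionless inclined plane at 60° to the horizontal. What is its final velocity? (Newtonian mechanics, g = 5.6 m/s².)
a = g sin(θ) = 5.6 × sin(60°) = 4.85 m/s²
v = √(2ad) = √(2 × 4.85 × 8.1) = 8.86 m/s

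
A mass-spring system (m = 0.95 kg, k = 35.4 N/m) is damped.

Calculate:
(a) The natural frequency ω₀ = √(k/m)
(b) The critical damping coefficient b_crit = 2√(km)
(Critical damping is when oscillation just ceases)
ω₀ = √(k/m) = √(35.4/0.95) = 6.104 rad/s
b_crit = 2√(km) = 2√(35.4×0.95) = 11.6 kg/s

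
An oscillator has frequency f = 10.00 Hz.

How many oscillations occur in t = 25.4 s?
n = f×t = 10.0×25.4 = 254 oscillations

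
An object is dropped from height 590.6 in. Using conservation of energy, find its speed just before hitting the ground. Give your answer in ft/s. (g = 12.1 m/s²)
mgh = ½mv² → v = √(2gh) = √(2×12.1×15) = 19.05 m/s = 62.51 ft/s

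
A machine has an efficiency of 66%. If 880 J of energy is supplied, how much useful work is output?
W_out = η × W_in = 0.66 × 880 = 580.8 J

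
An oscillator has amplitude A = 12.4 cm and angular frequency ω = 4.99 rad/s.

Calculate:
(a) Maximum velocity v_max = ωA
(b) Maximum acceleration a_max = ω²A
v_max = ωA = 4.99×0.124 = 0.6188 m/s
a_max = ω²A = 4.99²×0.124 = 3.088 m/s²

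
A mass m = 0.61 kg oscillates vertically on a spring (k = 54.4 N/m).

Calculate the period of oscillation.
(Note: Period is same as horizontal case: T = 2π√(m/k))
T = 2π√(m/k) = 2π√(0.61/54.4) = 0.6653 s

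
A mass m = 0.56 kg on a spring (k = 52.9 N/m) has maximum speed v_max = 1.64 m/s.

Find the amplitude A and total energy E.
½mv²_max = ½kA² → A = v_max√(m/k) = 1.64×√(0.56/52.9) = 0.1687 m = 16.87 cm
E = ½mv²_max = ½×0.56×1.64² = 0.7531 J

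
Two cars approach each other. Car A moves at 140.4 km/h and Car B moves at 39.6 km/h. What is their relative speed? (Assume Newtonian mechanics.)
v_rel = v_A + v_B = 140.4 + 39.6 = 180.0 km/h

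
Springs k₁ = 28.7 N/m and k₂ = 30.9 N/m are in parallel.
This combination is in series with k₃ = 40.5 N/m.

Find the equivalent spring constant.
k₁₂ = k₁ + k₂ = 59.6 N/m (parallel)
1/k_eq = 1/k₁₂ + 1/k₃ → k_eq = 24.11 N/m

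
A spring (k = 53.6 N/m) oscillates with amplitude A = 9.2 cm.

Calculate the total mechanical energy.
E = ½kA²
E = ½kA² = ½×53.6×(0.092)² = 0.2268 J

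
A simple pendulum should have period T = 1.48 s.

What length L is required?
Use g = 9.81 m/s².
T = 2π√(L/g) → L = g(T/2π)² = 9.81×(1.48/2π)² = 0.5443 m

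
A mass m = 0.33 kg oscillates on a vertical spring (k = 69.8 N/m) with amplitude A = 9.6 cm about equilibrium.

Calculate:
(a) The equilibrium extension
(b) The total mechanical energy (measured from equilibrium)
x_eq = mg/k = 0.33×9.81/69.8 = 0.04638 m = 4.638 cm
E = ½kA² = ½×69.8×(0.096)² = 0.3216 J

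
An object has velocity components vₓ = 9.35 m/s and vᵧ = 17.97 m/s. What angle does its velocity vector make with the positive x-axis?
θ = arctan(vᵧ/vₓ) = arctan(17.97/9.35) = 62.51°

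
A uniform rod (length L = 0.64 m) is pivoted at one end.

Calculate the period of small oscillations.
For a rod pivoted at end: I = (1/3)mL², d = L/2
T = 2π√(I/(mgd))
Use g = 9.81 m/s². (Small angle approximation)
I/m = (1/3)L² = 0.1365 m²; d = L/2 = 0.32 m
T = 2π√(I/(mgd)) = 2π√(0.1365/(9.81×0.32)) = 1.31 s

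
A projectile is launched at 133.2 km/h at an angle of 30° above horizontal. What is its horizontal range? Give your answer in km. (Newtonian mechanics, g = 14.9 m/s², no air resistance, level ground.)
R = v₀² sin(2θ) / g (with unit conversion) = 0.07957 km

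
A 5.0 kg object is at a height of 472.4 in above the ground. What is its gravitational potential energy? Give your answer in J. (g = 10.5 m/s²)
PE = mgh = 5 kg × 10.5 m/s² × 12 m = 629.9 J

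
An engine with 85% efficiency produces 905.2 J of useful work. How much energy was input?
W_in = W_out/η = 905.2/0.85 = 1064.9 J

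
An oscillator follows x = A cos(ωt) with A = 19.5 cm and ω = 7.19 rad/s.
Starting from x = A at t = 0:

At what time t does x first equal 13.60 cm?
cos(ωt) = x/A = 13.6/19.5 = 0.6974
ωt = arccos(0.6974) = 0.799 rad
t = 0.799/7.19 = 0.1111 s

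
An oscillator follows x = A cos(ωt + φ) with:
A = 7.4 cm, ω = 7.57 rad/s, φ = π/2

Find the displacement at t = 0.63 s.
x = A cos(ωt + φ) = 7.4×cos(7.57×0.63 + π/2) = 7.388 cm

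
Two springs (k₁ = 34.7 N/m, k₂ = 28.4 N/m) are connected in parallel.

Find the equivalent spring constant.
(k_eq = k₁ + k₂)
k_eq = k₁ + k₂ = 34.7 + 28.4 = 63.1 N/m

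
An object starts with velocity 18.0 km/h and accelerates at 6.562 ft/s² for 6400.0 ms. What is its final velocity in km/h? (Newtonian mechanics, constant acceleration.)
v = v₀ + at (with unit conversion) = 64.08 km/h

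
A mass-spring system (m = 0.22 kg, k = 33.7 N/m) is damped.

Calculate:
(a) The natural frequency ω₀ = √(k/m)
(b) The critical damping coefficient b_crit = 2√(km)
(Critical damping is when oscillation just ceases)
ω₀ = √(k/m) = √(33.7/0.22) = 12.38 rad/s
b_crit = 2√(km) = 2√(33.7×0.22) = 5.446 kg/s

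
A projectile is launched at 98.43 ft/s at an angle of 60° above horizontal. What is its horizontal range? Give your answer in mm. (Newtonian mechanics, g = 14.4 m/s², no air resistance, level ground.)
R = v₀² sin(2θ) / g (with unit conversion) = 54130.0 mm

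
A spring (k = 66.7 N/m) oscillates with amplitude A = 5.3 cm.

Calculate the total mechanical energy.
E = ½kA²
E = ½kA² = ½×66.7×(0.053)² = 0.09368 J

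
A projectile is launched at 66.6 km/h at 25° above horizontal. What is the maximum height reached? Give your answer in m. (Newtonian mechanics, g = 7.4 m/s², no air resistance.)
H = v₀²sin²(θ)/(2g) (with unit conversion) = 4.13 m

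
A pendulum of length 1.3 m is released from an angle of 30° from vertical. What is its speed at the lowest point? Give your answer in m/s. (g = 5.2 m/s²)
h = L(1 − cosθ) = 1.3×(1 − cos30°) = 0.1742 m
v = √(2gh) = √(2×5.2×0.1742) = 1.346 m/s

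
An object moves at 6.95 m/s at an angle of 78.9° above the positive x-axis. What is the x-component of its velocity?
vₓ = v cos(θ) = 6.95 × cos(78.9°) = 1.34 m/s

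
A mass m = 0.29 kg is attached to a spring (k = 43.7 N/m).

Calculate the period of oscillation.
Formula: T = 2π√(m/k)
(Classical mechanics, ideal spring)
T = 2π√(m/k) = 2π√(0.29/43.7) = 0.5118 s; f = 1/T = 1.954 Hz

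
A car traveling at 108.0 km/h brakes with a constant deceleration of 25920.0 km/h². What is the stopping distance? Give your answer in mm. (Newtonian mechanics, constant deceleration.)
d = v₀² / (2a) (with unit conversion) = 225000.0 mm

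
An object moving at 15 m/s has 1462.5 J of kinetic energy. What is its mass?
KE = ½mv² → m = 2KE/v² = 2×1462.5/15² = 13.0 kg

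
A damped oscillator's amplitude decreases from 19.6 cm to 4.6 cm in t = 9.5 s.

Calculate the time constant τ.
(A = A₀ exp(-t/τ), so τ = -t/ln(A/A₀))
A/A₀ = 4.6/19.6 = 0.2347; ln(A/A₀) = -1.449
τ = −t/ln(A/A₀) = −9.5/-1.449 = 6.554 s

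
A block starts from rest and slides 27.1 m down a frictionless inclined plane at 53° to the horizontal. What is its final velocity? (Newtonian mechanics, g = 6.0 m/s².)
a = g sin(θ) = 6.0 × sin(53°) = 4.79 m/s²
v = √(2ad) = √(2 × 4.79 × 27.1) = 16.12 m/s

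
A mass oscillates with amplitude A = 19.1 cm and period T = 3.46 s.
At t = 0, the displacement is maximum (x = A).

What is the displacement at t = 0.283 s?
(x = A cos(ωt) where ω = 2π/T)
ω = 2π/T = 2π/3.46 = 1.816 rad/s
x = A cos(ωt) = 19.1×cos(1.816×0.283) = 16.63 cm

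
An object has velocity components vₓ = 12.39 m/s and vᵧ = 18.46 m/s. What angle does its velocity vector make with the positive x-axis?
θ = arctan(vᵧ/vₓ) = arctan(18.46/12.39) = 56.13°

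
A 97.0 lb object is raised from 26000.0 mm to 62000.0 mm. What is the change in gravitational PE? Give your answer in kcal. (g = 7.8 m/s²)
ΔPE = mg(h₂ − h₁) = 44 kg × 7.8 m/s² × (62 − 26) m = 1.235e+04 J = 2.953 kcal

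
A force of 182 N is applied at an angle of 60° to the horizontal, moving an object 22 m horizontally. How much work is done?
W = Fd cosθ = 182×22×cos(60°) = 2002.0 J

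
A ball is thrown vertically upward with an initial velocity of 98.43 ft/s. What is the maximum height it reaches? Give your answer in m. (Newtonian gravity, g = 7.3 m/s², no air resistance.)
h_max = v₀²/(2g) (with unit conversion) = 61.65 m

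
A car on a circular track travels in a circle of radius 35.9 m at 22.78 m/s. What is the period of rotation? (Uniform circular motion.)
T = 2πr/v = 2π×35.9/22.78 = 9.9 s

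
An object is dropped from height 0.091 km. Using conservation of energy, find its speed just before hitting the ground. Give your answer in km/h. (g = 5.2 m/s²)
mgh = ½mv² → v = √(2gh) = √(2×5.2×91) = 30.76 m/s = 110.7 km/h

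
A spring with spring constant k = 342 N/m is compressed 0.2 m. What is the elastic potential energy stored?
PE = ½kx² = ½×342×0.2² = 6.84 J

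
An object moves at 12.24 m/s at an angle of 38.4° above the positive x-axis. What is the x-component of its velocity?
vₓ = v cos(θ) = 12.24 × cos(38.4°) = 9.59 m/s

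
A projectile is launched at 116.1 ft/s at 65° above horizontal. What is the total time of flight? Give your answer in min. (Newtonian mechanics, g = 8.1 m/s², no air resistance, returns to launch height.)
T = 2v₀sin(θ)/g (with unit conversion) = 0.132 min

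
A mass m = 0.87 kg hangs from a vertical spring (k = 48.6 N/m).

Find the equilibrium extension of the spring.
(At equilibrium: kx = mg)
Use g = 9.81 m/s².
x_eq = mg/k = 0.87×9.81/48.6 = 0.1756 m = 17.56 cm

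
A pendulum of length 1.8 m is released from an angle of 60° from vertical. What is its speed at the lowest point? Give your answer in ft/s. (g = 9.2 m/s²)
h = L(1 − cosθ) = 1.8×(1 − cos60°) = 0.9 m
v = √(2gh) = √(2×9.2×0.9) = 4.069 m/s = 13.35 ft/s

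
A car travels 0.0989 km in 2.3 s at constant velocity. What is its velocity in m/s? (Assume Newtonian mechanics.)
v = d/t (with unit conversion) = 43.0 m/s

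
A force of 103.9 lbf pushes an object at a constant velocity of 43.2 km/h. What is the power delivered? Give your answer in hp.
P = Fv = 462.2 N × 12 m/s = 5546 W = 7.437 hp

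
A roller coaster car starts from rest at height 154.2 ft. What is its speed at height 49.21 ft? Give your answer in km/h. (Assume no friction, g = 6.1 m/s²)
mgh₁ = ½mv₂² + mgh₂ → v₂ = √(2g(h₁−h₂)) = √(2×6.1×(47−15)) = 19.76 m/s = 71.13 km/h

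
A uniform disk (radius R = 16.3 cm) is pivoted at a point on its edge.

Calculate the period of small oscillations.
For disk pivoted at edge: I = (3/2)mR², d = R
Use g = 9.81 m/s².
I/m = (3/2)R² = 0.03985 m²; d = R = 0.163 m
T = 2π√((3/2)R²/(gR)) = 2π√(3R/(2g)) = 0.9919 s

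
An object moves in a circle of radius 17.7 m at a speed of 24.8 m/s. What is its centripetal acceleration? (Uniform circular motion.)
a_c = v²/r = 24.8²/17.7 = 615.04/17.7 = 34.75 m/s²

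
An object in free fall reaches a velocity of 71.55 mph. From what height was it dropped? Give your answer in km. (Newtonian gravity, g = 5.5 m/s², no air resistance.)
h = v²/(2g) (with unit conversion) = 0.09301 km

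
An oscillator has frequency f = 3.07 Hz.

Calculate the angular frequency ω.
ω = 2πf = 2π×3.07 = 19.29 rad/s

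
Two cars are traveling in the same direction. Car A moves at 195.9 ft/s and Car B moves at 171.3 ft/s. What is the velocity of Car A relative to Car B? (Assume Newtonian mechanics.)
v_rel = v_A - v_B = 195.9 - 171.3 = 24.6 ft/s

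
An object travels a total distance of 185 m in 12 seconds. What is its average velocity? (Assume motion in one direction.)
v_avg = Δd / Δt = 185 / 12 = 15.42 m/s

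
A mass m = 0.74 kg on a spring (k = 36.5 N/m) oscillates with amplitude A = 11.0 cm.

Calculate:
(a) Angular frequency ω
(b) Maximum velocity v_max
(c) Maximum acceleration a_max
ω = √(k/m) = √(36.5/0.74) = 7.023 rad/s
v_max = ωA = 7.023×0.11 = 0.7725 m/s
a_max = ω²A = 7.023²×0.11 = 5.426 m/s²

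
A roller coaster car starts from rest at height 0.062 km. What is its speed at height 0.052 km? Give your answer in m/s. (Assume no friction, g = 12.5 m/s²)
mgh₁ = ½mv₂² + mgh₂ → v₂ = √(2g(h₁−h₂)) = √(2×12.5×(62−52)) = 15.81 m/s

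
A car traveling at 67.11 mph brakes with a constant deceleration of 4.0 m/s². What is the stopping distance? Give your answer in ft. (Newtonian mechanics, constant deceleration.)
d = v₀² / (2a) (with unit conversion) = 369.1 ft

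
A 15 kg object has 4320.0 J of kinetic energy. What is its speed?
KE = ½mv² → v = √(2KE/m) = √(2×4320.0/15) = 24.0 m/s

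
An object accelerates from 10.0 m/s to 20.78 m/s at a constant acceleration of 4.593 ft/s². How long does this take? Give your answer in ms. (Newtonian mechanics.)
t = (v - v₀)/a (with unit conversion) = 7700.0 ms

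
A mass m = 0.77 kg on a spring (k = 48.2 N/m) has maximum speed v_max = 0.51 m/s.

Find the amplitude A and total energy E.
½mv²_max = ½kA² → A = v_max√(m/k) = 0.51×√(0.77/48.2) = 0.06446 m = 6.446 cm
E = ½mv²_max = ½×0.77×0.51² = 0.1001 J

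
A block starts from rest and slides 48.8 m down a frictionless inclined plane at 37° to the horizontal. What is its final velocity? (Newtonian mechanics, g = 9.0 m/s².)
a = g sin(θ) = 9.0 × sin(37°) = 5.42 m/s²
v = √(2ad) = √(2 × 5.42 × 48.8) = 22.99 m/s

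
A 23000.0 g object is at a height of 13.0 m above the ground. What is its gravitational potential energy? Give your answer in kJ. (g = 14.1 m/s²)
PE = mgh = 23 kg × 14.1 m/s² × 13 m = 4216 J = 4.216 kJ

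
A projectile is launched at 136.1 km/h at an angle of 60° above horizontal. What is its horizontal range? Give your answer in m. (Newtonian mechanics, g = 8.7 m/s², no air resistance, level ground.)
R = v₀² sin(2θ) / g (with unit conversion) = 142.3 m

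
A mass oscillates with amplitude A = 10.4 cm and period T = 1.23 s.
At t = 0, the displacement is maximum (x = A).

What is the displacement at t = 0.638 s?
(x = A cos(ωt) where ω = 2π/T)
ω = 2π/T = 2π/1.23 = 5.108 rad/s
x = A cos(ωt) = 10.4×cos(5.108×0.638) = -10.33 cm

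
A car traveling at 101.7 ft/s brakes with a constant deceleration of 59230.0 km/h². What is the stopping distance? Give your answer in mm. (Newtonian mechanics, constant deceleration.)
d = v₀² / (2a) (with unit conversion) = 105100.0 mm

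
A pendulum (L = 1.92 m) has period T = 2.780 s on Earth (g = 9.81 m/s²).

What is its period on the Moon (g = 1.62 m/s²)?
T = 2π√(L/g), so T_moon/T_earth = √(g_earth/g_moon)
T_moon = 2π√(1.92/1.62) = 6.84 s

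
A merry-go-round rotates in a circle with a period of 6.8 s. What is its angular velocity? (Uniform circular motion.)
ω = 2π/T = 2π/6.8 = 0.924 rad/s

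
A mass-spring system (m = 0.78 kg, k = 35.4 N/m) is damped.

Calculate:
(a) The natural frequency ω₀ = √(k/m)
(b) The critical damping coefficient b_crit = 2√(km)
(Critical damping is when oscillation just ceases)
ω₀ = √(k/m) = √(35.4/0.78) = 6.737 rad/s
b_crit = 2√(km) = 2√(35.4×0.78) = 10.51 kg/s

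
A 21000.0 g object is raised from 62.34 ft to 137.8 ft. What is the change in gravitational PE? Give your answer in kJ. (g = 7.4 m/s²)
ΔPE = mg(h₂ − h₁) = 21 kg × 7.4 m/s² × (42 − 19) m = 3574 J = 3.574 kJ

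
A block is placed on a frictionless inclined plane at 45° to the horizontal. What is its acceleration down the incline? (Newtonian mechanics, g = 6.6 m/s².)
a = g sin(θ) = 6.6 × sin(45°) = 6.6 × 0.7071 = 4.67 m/s²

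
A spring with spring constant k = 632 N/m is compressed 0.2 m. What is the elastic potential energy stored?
PE = ½kx² = ½×632×0.2² = 12.64 J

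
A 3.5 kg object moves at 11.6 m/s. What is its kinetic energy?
KE = ½mv² = ½×3.5×11.6² = 235.48 J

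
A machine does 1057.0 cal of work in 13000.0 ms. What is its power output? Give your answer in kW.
P = W/t = 4422 J / 13 s = 340.2 W = 0.3402 kW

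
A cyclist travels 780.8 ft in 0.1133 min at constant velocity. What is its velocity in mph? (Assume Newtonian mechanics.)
v = d/t (with unit conversion) = 78.31 mph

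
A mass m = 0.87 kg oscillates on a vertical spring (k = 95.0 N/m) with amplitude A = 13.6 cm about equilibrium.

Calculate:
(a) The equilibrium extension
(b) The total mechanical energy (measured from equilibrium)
x_eq = mg/k = 0.87×9.81/95.0 = 0.08984 m = 8.984 cm
E = ½kA² = ½×95.0×(0.136)² = 0.8786 J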